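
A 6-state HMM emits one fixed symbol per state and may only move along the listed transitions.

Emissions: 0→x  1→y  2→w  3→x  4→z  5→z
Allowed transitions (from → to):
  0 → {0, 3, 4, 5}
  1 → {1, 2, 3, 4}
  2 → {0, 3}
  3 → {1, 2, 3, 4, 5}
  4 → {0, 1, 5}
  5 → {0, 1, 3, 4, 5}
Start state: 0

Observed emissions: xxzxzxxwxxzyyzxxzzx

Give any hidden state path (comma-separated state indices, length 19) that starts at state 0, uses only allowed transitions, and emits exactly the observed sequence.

0,0,5,3,5,3,3,2,0,0,5,1,1,4,0,0,5,5,0

  [0] x  {0,3}  => 0  start
  [1] x  {0,3}  => 0  0->0 ok
  [2] z  {4,5}  => 5  0->5 ok
  [3] x  {0,3}  => 3  5->3 ok
  [4] z  {4,5}  => 5  3->5 ok
  [5] x  {0,3}  => 3  5->3 ok
  [6] x  {0,3}  => 3  3->3 ok
  [7] w  {2}  => 2  3->2 ok
  [8] x  {0,3}  => 0  2->0 ok
  [9] x  {0,3}  => 0  0->0 ok
  [10] z  {4,5}  => 5  0->5 ok
  [11] y  {1}  => 1  5->1 ok
  [12] y  {1}  => 1  1->1 ok
  [13] z  {4,5}  => 4  1->4 ok
  [14] x  {0,3}  => 0  4->0 ok
  [15] x  {0,3}  => 0  0->0 ok
  [16] z  {4,5}  => 5  0->5 ok
  [17] z  {4,5}  => 5  5->5 ok
  [18] x  {0,3}  => 0  5->0 ok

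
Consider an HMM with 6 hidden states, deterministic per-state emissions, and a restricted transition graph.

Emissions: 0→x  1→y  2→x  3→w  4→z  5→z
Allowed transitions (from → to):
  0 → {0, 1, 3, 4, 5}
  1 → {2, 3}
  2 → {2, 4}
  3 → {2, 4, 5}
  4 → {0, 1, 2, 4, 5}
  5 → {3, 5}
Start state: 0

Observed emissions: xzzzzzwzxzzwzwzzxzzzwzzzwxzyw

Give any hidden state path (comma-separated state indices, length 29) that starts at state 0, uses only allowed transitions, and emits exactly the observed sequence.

0,5,5,5,5,5,3,4,0,4,5,3,5,3,4,4,2,4,5,5,3,4,5,5,3,2,4,1,3

  t0 'x' -> {0,2}, take 0 (start)
  t1 'z' -> {4,5}, take 5 (0->5 ok)
  t2 'z' -> {4,5}, take 5 (5->5 ok)
  t3 'z' -> {4,5}, take 5 (5->5 ok)
  t4 'z' -> {4,5}, take 5 (5->5 ok)
  t5 'z' -> {4,5}, take 5 (5->5 ok)
  t6 'w' -> {3}, take 3 (5->3 ok)
  t7 'z' -> {4,5}, take 4 (3->4 ok)
  t8 'x' -> {0,2}, take 0 (4->0 ok)
  t9 'z' -> {4,5}, take 4 (0->4 ok)
  t10 'z' -> {4,5}, take 5 (4->5 ok)
  t11 'w' -> {3}, take 3 (5->3 ok)
  t12 'z' -> {4,5}, take 5 (3->5 ok)
  t13 'w' -> {3}, take 3 (5->3 ok)
  t14 'z' -> {4,5}, take 4 (3->4 ok)
  t15 'z' -> {4,5}, take 4 (4->4 ok)
  t16 'x' -> {0,2}, take 2 (4->2 ok)
  t17 'z' -> {4,5}, take 4 (2->4 ok)
  t18 'z' -> {4,5}, take 5 (4->5 ok)
  t19 'z' -> {4,5}, take 5 (5->5 ok)
  t20 'w' -> {3}, take 3 (5->3 ok)
  t21 'z' -> {4,5}, take 4 (3->4 ok)
  t22 'z' -> {4,5}, take 5 (4->5 ok)
  t23 'z' -> {4,5}, take 5 (5->5 ok)
  t24 'w' -> {3}, take 3 (5->3 ok)
  t25 'x' -> {0,2}, take 2 (3->2 ok)
  t26 'z' -> {4,5}, take 4 (2->4 ok)
  t27 'y' -> {1}, take 1 (4->1 ok)
  t28 'w' -> {3}, take 3 (1->3 ok)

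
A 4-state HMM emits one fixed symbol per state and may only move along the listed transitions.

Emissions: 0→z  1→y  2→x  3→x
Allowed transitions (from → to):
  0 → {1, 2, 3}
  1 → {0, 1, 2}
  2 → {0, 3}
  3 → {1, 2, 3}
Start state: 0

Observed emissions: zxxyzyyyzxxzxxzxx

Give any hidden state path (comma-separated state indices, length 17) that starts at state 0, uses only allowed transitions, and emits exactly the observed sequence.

0,2,3,1,0,1,1,1,0,3,2,0,3,2,0,3,3

  [0] z  {0}  => 0  start
  [1] x  {2,3}  => 2  0->2 ok
  [2] x  {2,3}  => 3  2->3 ok
  [3] y  {1}  => 1  3->1 ok
  [4] z  {0}  => 0  1->0 ok
  [5] y  {1}  => 1  0->1 ok
  [6] y  {1}  => 1  1->1 ok
  [7] y  {1}  => 1  1->1 ok
  [8] z  {0}  => 0  1->0 ok
  [9] x  {2,3}  => 3  0->3 ok
  [10] x  {2,3}  => 2  3->2 ok
  [11] z  {0}  => 0  2->0 ok
  [12] x  {2,3}  => 3  0->3 ok
  [13] x  {2,3}  => 2  3->2 ok
  [14] z  {0}  => 0  2->0 ok
  [15] x  {2,3}  => 3  0->3 ok
  [16] x  {2,3}  => 3  3->3 ok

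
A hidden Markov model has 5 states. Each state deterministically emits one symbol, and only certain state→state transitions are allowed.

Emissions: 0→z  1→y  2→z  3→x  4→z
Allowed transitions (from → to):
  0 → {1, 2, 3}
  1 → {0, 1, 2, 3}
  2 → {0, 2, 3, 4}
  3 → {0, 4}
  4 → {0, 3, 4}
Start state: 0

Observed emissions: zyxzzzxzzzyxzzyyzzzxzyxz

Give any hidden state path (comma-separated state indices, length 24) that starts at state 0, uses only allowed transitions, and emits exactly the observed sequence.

  t0 'z' -> {0,2,4}, take 0 (start)
  t1 'y' -> {1}, take 1 (0->1 ok)
  t2 'x' -> {3}, take 3 (1->3 ok)
  t3 'z' -> {0,2,4}, take 4 (3->4 ok)
  t4 'z' -> {0,2,4}, take 4 (4->4 ok)
  t5 'z' -> {0,2,4}, take 4 (4->4 ok)
  t6 'x' -> {3}, take 3 (4->3 ok)
  t7 'z' -> {0,2,4}, take 0 (3->0 ok)
  t8 'z' -> {0,2,4}, take 2 (0->2 ok)
  t9 'z' -> {0,2,4}, take 0 (2->0 ok)
  t10 'y' -> {1}, take 1 (0->1 ok)
  t11 'x' -> {3}, take 3 (1->3 ok)
  t12 'z' -> {0,2,4}, take 4 (3->4 ok)
  t13 'z' -> {0,2,4}, take 0 (4->0 ok)
  t14 'y' -> {1}, take 1 (0->1 ok)
  t15 'y' -> {1}, take 1 (1->1 ok)
  t16 'z' -> {0,2,4}, take 0 (1->0 ok)
  t17 'z' -> {0,2,4}, take 2 (0->2 ok)
  t18 'z' -> {0,2,4}, take 2 (2->2 ok)
  t19 'x' -> {3}, take 3 (2->3 ok)
  t20 'z' -> {0,2,4}, take 0 (3->0 ok)
  t21 'y' -> {1}, take 1 (0->1 ok)
  t22 'x' -> {3}, take 3 (1->3 ok)
  t23 'z' -> {0,2,4}, take 0 (3->0 ok)

0,1,3,4,4,4,3,0,2,0,1,3,4,0,1,1,0,2,2,3,0,1,3,0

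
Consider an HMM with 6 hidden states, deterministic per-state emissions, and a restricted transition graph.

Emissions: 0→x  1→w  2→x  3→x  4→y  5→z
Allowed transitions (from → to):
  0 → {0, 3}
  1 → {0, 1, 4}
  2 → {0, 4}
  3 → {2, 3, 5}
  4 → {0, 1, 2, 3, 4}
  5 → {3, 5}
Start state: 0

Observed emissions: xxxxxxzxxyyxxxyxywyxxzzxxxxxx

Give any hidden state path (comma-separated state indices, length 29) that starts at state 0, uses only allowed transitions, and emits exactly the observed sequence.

0,3,2,0,0,3,5,3,2,4,4,0,3,2,4,2,4,1,4,0,3,5,5,3,2,0,3,3,3

  pos 0: x in {0,2,3}, choose 0; start
  pos 1: x in {0,2,3}, choose 3; 0->3 ok
  pos 2: x in {0,2,3}, choose 2; 3->2 ok
  pos 3: x in {0,2,3}, choose 0; 2->0 ok
  pos 4: x in {0,2,3}, choose 0; 0->0 ok
  pos 5: x in {0,2,3}, choose 3; 0->3 ok
  pos 6: z in {5}, choose 5; 3->5 ok
  pos 7: x in {0,2,3}, choose 3; 5->3 ok
  pos 8: x in {0,2,3}, choose 2; 3->2 ok
  pos 9: y in {4}, choose 4; 2->4 ok
  pos 10: y in {4}, choose 4; 4->4 ok
  pos 11: x in {0,2,3}, choose 0; 4->0 ok
  pos 12: x in {0,2,3}, choose 3; 0->3 ok
  pos 13: x in {0,2,3}, choose 2; 3->2 ok
  pos 14: y in {4}, choose 4; 2->4 ok
  pos 15: x in {0,2,3}, choose 2; 4->2 ok
  pos 16: y in {4}, choose 4; 2->4 ok
  pos 17: w in {1}, choose 1; 4->1 ok
  pos 18: y in {4}, choose 4; 1->4 ok
  pos 19: x in {0,2,3}, choose 0; 4->0 ok
  pos 20: x in {0,2,3}, choose 3; 0->3 ok
  pos 21: z in {5}, choose 5; 3->5 ok
  pos 22: z in {5}, choose 5; 5->5 ok
  pos 23: x in {0,2,3}, choose 3; 5->3 ok
  pos 24: x in {0,2,3}, choose 2; 3->2 ok
  pos 25: x in {0,2,3}, choose 0; 2->0 ok
  pos 26: x in {0,2,3}, choose 3; 0->3 ok
  pos 27: x in {0,2,3}, choose 3; 3->3 ok
  pos 28: x in {0,2,3}, choose 3; 3->3 ok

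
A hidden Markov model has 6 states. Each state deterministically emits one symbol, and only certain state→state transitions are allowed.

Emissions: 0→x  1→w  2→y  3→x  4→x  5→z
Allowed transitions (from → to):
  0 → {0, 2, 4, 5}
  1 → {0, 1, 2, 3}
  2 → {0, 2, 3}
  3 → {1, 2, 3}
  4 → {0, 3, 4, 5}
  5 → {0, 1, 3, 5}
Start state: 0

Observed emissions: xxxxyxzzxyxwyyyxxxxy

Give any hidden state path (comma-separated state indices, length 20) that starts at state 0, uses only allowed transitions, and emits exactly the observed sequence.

0,0,4,0,2,0,5,5,0,2,3,1,2,2,2,3,3,3,3,2

  [0] x  {0,3,4}  => 0  start
  [1] x  {0,3,4}  => 0  0->0 ok
  [2] x  {0,3,4}  => 4  0->4 ok
  [3] x  {0,3,4}  => 0  4->0 ok
  [4] y  {2}  => 2  0->2 ok
  [5] x  {0,3,4}  => 0  2->0 ok
  [6] z  {5}  => 5  0->5 ok
  [7] z  {5}  => 5  5->5 ok
  [8] x  {0,3,4}  => 0  5->0 ok
  [9] y  {2}  => 2  0->2 ok
  [10] x  {0,3,4}  => 3  2->3 ok
  [11] w  {1}  => 1  3->1 ok
  [12] y  {2}  => 2  1->2 ok
  [13] y  {2}  => 2  2->2 ok
  [14] y  {2}  => 2  2->2 ok
  [15] x  {0,3,4}  => 3  2->3 ok
  [16] x  {0,3,4}  => 3  3->3 ok
  [17] x  {0,3,4}  => 3  3->3 ok
  [18] x  {0,3,4}  => 3  3->3 ok
  [19] y  {2}  => 2  3->2 ok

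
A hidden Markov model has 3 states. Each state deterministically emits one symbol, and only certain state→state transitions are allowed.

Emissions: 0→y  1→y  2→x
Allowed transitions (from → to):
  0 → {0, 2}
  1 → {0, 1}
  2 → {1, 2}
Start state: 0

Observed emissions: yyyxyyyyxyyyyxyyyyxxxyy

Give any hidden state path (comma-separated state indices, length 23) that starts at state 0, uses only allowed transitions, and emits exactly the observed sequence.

0,0,0,2,1,1,1,0,2,1,1,0,0,2,1,1,0,0,2,2,2,1,0

  t0 'y' -> {0,1}, take 0 (start)
  t1 'y' -> {0,1}, take 0 (0->0 ok)
  t2 'y' -> {0,1}, take 0 (0->0 ok)
  t3 'x' -> {2}, take 2 (0->2 ok)
  t4 'y' -> {0,1}, take 1 (2->1 ok)
  t5 'y' -> {0,1}, take 1 (1->1 ok)
  t6 'y' -> {0,1}, take 1 (1->1 ok)
  t7 'y' -> {0,1}, take 0 (1->0 ok)
  t8 'x' -> {2}, take 2 (0->2 ok)
  t9 'y' -> {0,1}, take 1 (2->1 ok)
  t10 'y' -> {0,1}, take 1 (1->1 ok)
  t11 'y' -> {0,1}, take 0 (1->0 ok)
  t12 'y' -> {0,1}, take 0 (0->0 ok)
  t13 'x' -> {2}, take 2 (0->2 ok)
  t14 'y' -> {0,1}, take 1 (2->1 ok)
  t15 'y' -> {0,1}, take 1 (1->1 ok)
  t16 'y' -> {0,1}, take 0 (1->0 ok)
  t17 'y' -> {0,1}, take 0 (0->0 ok)
  t18 'x' -> {2}, take 2 (0->2 ok)
  t19 'x' -> {2}, take 2 (2->2 ok)
  t20 'x' -> {2}, take 2 (2->2 ok)
  t21 'y' -> {0,1}, take 1 (2->1 ok)
  t22 'y' -> {0,1}, take 0 (1->0 ok)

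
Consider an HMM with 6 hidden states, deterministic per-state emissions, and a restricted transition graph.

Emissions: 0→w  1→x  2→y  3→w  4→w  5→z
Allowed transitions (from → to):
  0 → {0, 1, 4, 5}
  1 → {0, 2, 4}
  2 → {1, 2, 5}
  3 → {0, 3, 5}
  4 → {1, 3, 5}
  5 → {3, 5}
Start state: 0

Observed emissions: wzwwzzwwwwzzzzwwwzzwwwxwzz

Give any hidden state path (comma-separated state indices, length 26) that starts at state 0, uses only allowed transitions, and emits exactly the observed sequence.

0,5,3,3,5,5,3,3,0,4,5,5,5,5,3,3,0,5,5,3,3,0,1,4,5,5

  0: obs=w cand={0,3,4} pick 0 [start]
  1: obs=z cand={5} pick 5 [0->5 ok]
  2: obs=w cand={0,3,4} pick 3 [5->3 ok]
  3: obs=w cand={0,3,4} pick 3 [3->3 ok]
  4: obs=z cand={5} pick 5 [3->5 ok]
  5: obs=z cand={5} pick 5 [5->5 ok]
  6: obs=w cand={0,3,4} pick 3 [5->3 ok]
  7: obs=w cand={0,3,4} pick 3 [3->3 ok]
  8: obs=w cand={0,3,4} pick 0 [3->0 ok]
  9: obs=w cand={0,3,4} pick 4 [0->4 ok]
  10: obs=z cand={5} pick 5 [4->5 ok]
  11: obs=z cand={5} pick 5 [5->5 ok]
  12: obs=z cand={5} pick 5 [5->5 ok]
  13: obs=z cand={5} pick 5 [5->5 ok]
  14: obs=w cand={0,3,4} pick 3 [5->3 ok]
  15: obs=w cand={0,3,4} pick 3 [3->3 ok]
  16: obs=w cand={0,3,4} pick 0 [3->0 ok]
  17: obs=z cand={5} pick 5 [0->5 ok]
  18: obs=z cand={5} pick 5 [5->5 ok]
  19: obs=w cand={0,3,4} pick 3 [5->3 ok]
  20: obs=w cand={0,3,4} pick 3 [3->3 ok]
  21: obs=w cand={0,3,4} pick 0 [3->0 ok]
  22: obs=x cand={1} pick 1 [0->1 ok]
  23: obs=w cand={0,3,4} pick 4 [1->4 ok]
  24: obs=z cand={5} pick 5 [4->5 ok]
  25: obs=z cand={5} pick 5 [5->5 ok]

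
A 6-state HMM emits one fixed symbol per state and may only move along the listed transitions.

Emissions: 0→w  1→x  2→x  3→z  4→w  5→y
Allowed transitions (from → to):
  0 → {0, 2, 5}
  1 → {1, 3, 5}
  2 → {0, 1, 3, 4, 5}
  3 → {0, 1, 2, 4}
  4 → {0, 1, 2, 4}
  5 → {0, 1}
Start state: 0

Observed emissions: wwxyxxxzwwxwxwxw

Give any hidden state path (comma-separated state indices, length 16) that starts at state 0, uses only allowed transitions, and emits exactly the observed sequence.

0,0,2,5,1,1,1,3,0,0,2,0,2,4,2,0

  pos 0: w in {0,4}, choose 0; start
  pos 1: w in {0,4}, choose 0; 0->0 ok
  pos 2: x in {1,2}, choose 2; 0->2 ok
  pos 3: y in {5}, choose 5; 2->5 ok
  pos 4: x in {1,2}, choose 1; 5->1 ok
  pos 5: x in {1,2}, choose 1; 1->1 ok
  pos 6: x in {1,2}, choose 1; 1->1 ok
  pos 7: z in {3}, choose 3; 1->3 ok
  pos 8: w in {0,4}, choose 0; 3->0 ok
  pos 9: w in {0,4}, choose 0; 0->0 ok
  pos 10: x in {1,2}, choose 2; 0->2 ok
  pos 11: w in {0,4}, choose 0; 2->0 ok
  pos 12: x in {1,2}, choose 2; 0->2 ok
  pos 13: w in {0,4}, choose 4; 2->4 ok
  pos 14: x in {1,2}, choose 2; 4->2 ok
  pos 15: w in {0,4}, choose 0; 2->0 ok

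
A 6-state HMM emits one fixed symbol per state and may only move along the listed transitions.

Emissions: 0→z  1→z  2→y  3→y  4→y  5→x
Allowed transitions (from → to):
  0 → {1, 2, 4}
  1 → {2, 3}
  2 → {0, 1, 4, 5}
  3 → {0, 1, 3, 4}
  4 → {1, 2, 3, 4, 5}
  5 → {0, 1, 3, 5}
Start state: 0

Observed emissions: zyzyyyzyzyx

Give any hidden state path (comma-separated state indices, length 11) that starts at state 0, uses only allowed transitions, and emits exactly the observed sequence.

0,2,0,4,4,3,0,2,1,2,5

  t0 'z' -> {0,1}, take 0 (start)
  t1 'y' -> {2,3,4}, take 2 (0->2 ok)
  t2 'z' -> {0,1}, take 0 (2->0 ok)
  t3 'y' -> {2,3,4}, take 4 (0->4 ok)
  t4 'y' -> {2,3,4}, take 4 (4->4 ok)
  t5 'y' -> {2,3,4}, take 3 (4->3 ok)
  t6 'z' -> {0,1}, take 0 (3->0 ok)
  t7 'y' -> {2,3,4}, take 2 (0->2 ok)
  t8 'z' -> {0,1}, take 1 (2->1 ok)
  t9 'y' -> {2,3,4}, take 2 (1->2 ok)
  t10 'x' -> {5}, take 5 (2->5 ok)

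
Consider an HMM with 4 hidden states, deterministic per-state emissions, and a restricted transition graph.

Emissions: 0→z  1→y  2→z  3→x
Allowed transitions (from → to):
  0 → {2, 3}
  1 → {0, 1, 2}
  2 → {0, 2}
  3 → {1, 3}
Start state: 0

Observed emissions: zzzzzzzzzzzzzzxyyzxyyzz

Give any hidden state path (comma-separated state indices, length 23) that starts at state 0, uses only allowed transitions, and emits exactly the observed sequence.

  pos 0: z in {0,2}, choose 0; start
  pos 1: z in {0,2}, choose 2; 0->2 ok
  pos 2: z in {0,2}, choose 2; 2->2 ok
  pos 3: z in {0,2}, choose 2; 2->2 ok
  pos 4: z in {0,2}, choose 2; 2->2 ok
  pos 5: z in {0,2}, choose 2; 2->2 ok
  pos 6: z in {0,2}, choose 0; 2->0 ok
  pos 7: z in {0,2}, choose 2; 0->2 ok
  pos 8: z in {0,2}, choose 0; 2->0 ok
  pos 9: z in {0,2}, choose 2; 0->2 ok
  pos 10: z in {0,2}, choose 0; 2->0 ok
  pos 11: z in {0,2}, choose 2; 0->2 ok
  pos 12: z in {0,2}, choose 2; 2->2 ok
  pos 13: z in {0,2}, choose 0; 2->0 ok
  pos 14: x in {3}, choose 3; 0->3 ok
  pos 15: y in {1}, choose 1; 3->1 ok
  pos 16: y in {1}, choose 1; 1->1 ok
  pos 17: z in {0,2}, choose 0; 1->0 ok
  pos 18: x in {3}, choose 3; 0->3 ok
  pos 19: y in {1}, choose 1; 3->1 ok
  pos 20: y in {1}, choose 1; 1->1 ok
  pos 21: z in {0,2}, choose 2; 1->2 ok
  pos 22: z in {0,2}, choose 2; 2->2 ok

0,2,2,2,2,2,0,2,0,2,0,2,2,0,3,1,1,0,3,1,1,2,2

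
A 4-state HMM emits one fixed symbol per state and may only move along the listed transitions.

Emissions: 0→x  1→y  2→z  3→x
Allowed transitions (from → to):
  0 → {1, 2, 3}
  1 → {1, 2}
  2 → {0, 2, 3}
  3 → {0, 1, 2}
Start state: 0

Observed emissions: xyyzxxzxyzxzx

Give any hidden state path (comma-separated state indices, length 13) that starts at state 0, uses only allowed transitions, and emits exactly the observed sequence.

  pos 0: x in {0,3}, choose 0; start
  pos 1: y in {1}, choose 1; 0->1 ok
  pos 2: y in {1}, choose 1; 1->1 ok
  pos 3: z in {2}, choose 2; 1->2 ok
  pos 4: x in {0,3}, choose 0; 2->0 ok
  pos 5: x in {0,3}, choose 3; 0->3 ok
  pos 6: z in {2}, choose 2; 3->2 ok
  pos 7: x in {0,3}, choose 0; 2->0 ok
  pos 8: y in {1}, choose 1; 0->1 ok
  pos 9: z in {2}, choose 2; 1->2 ok
  pos 10: x in {0,3}, choose 0; 2->0 ok
  pos 11: z in {2}, choose 2; 0->2 ok
  pos 12: x in {0,3}, choose 3; 2->3 ok

0,1,1,2,0,3,2,0,1,2,0,2,3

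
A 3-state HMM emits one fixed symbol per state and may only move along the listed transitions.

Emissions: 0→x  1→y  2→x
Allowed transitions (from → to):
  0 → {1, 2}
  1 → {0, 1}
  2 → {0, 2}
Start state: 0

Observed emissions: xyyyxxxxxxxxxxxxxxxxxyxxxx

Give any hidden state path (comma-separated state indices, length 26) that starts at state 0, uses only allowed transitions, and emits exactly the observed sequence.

  [0] x  {0,2}  => 0  start
  [1] y  {1}  => 1  0->1 ok
  [2] y  {1}  => 1  1->1 ok
  [3] y  {1}  => 1  1->1 ok
  [4] x  {0,2}  => 0  1->0 ok
  [5] x  {0,2}  => 2  0->2 ok
  [6] x  {0,2}  => 0  2->0 ok
  [7] x  {0,2}  => 2  0->2 ok
  [8] x  {0,2}  => 0  2->0 ok
  [9] x  {0,2}  => 2  0->2 ok
  [10] x  {0,2}  => 2  2->2 ok
  [11] x  {0,2}  => 0  2->0 ok
  [12] x  {0,2}  => 2  0->2 ok
  [13] x  {0,2}  => 0  2->0 ok
  [14] x  {0,2}  => 2  0->2 ok
  [15] x  {0,2}  => 0  2->0 ok
  [16] x  {0,2}  => 2  0->2 ok
  [17] x  {0,2}  => 2  2->2 ok
  [18] x  {0,2}  => 0  2->0 ok
  [19] x  {0,2}  => 2  0->2 ok
  [20] x  {0,2}  => 0  2->0 ok
  [21] y  {1}  => 1  0->1 ok
  [22] x  {0,2}  => 0  1->0 ok
  [23] x  {0,2}  => 2  0->2 ok
  [24] x  {0,2}  => 0  2->0 ok
  [25] x  {0,2}  => 2  0->2 ok

0,1,1,1,0,2,0,2,0,2,2,0,2,0,2,0,2,2,0,2,0,1,0,2,0,2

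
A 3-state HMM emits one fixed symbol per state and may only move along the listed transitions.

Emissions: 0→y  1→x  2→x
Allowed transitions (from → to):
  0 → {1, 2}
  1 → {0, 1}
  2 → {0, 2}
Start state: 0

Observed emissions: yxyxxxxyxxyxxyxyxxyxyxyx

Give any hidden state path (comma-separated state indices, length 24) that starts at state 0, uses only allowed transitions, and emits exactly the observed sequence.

0,1,0,2,2,2,2,0,2,2,0,2,2,0,1,0,1,1,0,2,0,1,0,2

  0: obs=y cand={0} pick 0 [start]
  1: obs=x cand={1,2} pick 1 [0->1 ok]
  2: obs=y cand={0} pick 0 [1->0 ok]
  3: obs=x cand={1,2} pick 2 [0->2 ok]
  4: obs=x cand={1,2} pick 2 [2->2 ok]
  5: obs=x cand={1,2} pick 2 [2->2 ok]
  6: obs=x cand={1,2} pick 2 [2->2 ok]
  7: obs=y cand={0} pick 0 [2->0 ok]
  8: obs=x cand={1,2} pick 2 [0->2 ok]
  9: obs=x cand={1,2} pick 2 [2->2 ok]
  10: obs=y cand={0} pick 0 [2->0 ok]
  11: obs=x cand={1,2} pick 2 [0->2 ok]
  12: obs=x cand={1,2} pick 2 [2->2 ok]
  13: obs=y cand={0} pick 0 [2->0 ok]
  14: obs=x cand={1,2} pick 1 [0->1 ok]
  15: obs=y cand={0} pick 0 [1->0 ok]
  16: obs=x cand={1,2} pick 1 [0->1 ok]
  17: obs=x cand={1,2} pick 1 [1->1 ok]
  18: obs=y cand={0} pick 0 [1->0 ok]
  19: obs=x cand={1,2} pick 2 [0->2 ok]
  20: obs=y cand={0} pick 0 [2->0 ok]
  21: obs=x cand={1,2} pick 1 [0->1 ok]
  22: obs=y cand={0} pick 0 [1->0 ok]
  23: obs=x cand={1,2} pick 2 [0->2 ok]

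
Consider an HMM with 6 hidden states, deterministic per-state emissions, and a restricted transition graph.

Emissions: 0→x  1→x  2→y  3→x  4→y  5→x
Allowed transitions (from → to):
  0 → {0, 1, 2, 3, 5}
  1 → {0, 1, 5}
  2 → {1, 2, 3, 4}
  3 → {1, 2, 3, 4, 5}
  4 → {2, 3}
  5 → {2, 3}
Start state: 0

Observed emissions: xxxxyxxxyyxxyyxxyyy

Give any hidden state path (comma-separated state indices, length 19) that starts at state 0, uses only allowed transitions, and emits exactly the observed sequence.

  [0] x  {0,1,3,5}  => 0  start
  [1] x  {0,1,3,5}  => 3  0->3 ok
  [2] x  {0,1,3,5}  => 1  3->1 ok
  [3] x  {0,1,3,5}  => 0  1->0 ok
  [4] y  {2,4}  => 2  0->2 ok
  [5] x  {0,1,3,5}  => 3  2->3 ok
  [6] x  {0,1,3,5}  => 3  3->3 ok
  [7] x  {0,1,3,5}  => 3  3->3 ok
  [8] y  {2,4}  => 4  3->4 ok
  [9] y  {2,4}  => 2  4->2 ok
  [10] x  {0,1,3,5}  => 1  2->1 ok
  [11] x  {0,1,3,5}  => 5  1->5 ok
  [12] y  {2,4}  => 2  5->2 ok
  [13] y  {2,4}  => 4  2->4 ok
  [14] x  {0,1,3,5}  => 3  4->3 ok
  [15] x  {0,1,3,5}  => 5  3->5 ok
  [16] y  {2,4}  => 2  5->2 ok
  [17] y  {2,4}  => 4  2->4 ok
  [18] y  {2,4}  => 2  4->2 ok

0,3,1,0,2,3,3,3,4,2,1,5,2,4,3,5,2,4,2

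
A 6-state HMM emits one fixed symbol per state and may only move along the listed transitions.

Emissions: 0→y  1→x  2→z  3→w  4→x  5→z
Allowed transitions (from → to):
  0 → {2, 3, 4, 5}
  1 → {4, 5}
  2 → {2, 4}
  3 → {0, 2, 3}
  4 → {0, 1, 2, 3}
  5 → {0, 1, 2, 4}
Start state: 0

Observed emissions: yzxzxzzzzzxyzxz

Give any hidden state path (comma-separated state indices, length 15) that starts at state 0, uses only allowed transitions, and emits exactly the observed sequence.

  [0] y  {0}  => 0  start
  [1] z  {2,5}  => 5  0->5 ok
  [2] x  {1,4}  => 1  5->1 ok
  [3] z  {2,5}  => 5  1->5 ok
  [4] x  {1,4}  => 1  5->1 ok
  [5] z  {2,5}  => 5  1->5 ok
  [6] z  {2,5}  => 2  5->2 ok
  [7] z  {2,5}  => 2  2->2 ok
  [8] z  {2,5}  => 2  2->2 ok
  [9] z  {2,5}  => 2  2->2 ok
  [10] x  {1,4}  => 4  2->4 ok
  [11] y  {0}  => 0  4->0 ok
  [12] z  {2,5}  => 5  0->5 ok
  [13] x  {1,4}  => 1  5->1 ok
  [14] z  {2,5}  => 5  1->5 ok

0,5,1,5,1,5,2,2,2,2,4,0,5,1,5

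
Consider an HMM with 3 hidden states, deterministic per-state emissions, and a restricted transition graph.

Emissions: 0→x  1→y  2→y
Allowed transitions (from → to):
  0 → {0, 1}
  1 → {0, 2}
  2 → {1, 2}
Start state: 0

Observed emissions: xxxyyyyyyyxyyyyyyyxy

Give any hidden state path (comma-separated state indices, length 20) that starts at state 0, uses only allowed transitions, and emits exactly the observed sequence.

  0: obs=x cand={0} pick 0 [start]
  1: obs=x cand={0} pick 0 [0->0 ok]
  2: obs=x cand={0} pick 0 [0->0 ok]
  3: obs=y cand={1,2} pick 1 [0->1 ok]
  4: obs=y cand={1,2} pick 2 [1->2 ok]
  5: obs=y cand={1,2} pick 1 [2->1 ok]
  6: obs=y cand={1,2} pick 2 [1->2 ok]
  7: obs=y cand={1,2} pick 1 [2->1 ok]
  8: obs=y cand={1,2} pick 2 [1->2 ok]
  9: obs=y cand={1,2} pick 1 [2->1 ok]
  10: obs=x cand={0} pick 0 [1->0 ok]
  11: obs=y cand={1,2} pick 1 [0->1 ok]
  12: obs=y cand={1,2} pick 2 [1->2 ok]
  13: obs=y cand={1,2} pick 2 [2->2 ok]
  14: obs=y cand={1,2} pick 1 [2->1 ok]
  15: obs=y cand={1,2} pick 2 [1->2 ok]
  16: obs=y cand={1,2} pick 2 [2->2 ok]
  17: obs=y cand={1,2} pick 1 [2->1 ok]
  18: obs=x cand={0} pick 0 [1->0 ok]
  19: obs=y cand={1,2} pick 1 [0->1 ok]

0,0,0,1,2,1,2,1,2,1,0,1,2,2,1,2,2,1,0,1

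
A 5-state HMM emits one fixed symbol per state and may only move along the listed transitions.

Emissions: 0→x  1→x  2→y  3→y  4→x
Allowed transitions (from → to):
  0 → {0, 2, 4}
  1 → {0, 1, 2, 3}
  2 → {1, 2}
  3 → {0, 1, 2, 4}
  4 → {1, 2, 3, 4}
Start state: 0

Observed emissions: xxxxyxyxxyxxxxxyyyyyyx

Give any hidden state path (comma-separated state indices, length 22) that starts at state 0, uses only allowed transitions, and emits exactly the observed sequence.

  pos 0: x in {0,1,4}, choose 0; start
  pos 1: x in {0,1,4}, choose 0; 0->0 ok
  pos 2: x in {0,1,4}, choose 0; 0->0 ok
  pos 3: x in {0,1,4}, choose 4; 0->4 ok
  pos 4: y in {2,3}, choose 2; 4->2 ok
  pos 5: x in {0,1,4}, choose 1; 2->1 ok
  pos 6: y in {2,3}, choose 2; 1->2 ok
  pos 7: x in {0,1,4}, choose 1; 2->1 ok
  pos 8: x in {0,1,4}, choose 1; 1->1 ok
  pos 9: y in {2,3}, choose 2; 1->2 ok
  pos 10: x in {0,1,4}, choose 1; 2->1 ok
  pos 11: x in {0,1,4}, choose 0; 1->0 ok
  pos 12: x in {0,1,4}, choose 4; 0->4 ok
  pos 13: x in {0,1,4}, choose 4; 4->4 ok
  pos 14: x in {0,1,4}, choose 1; 4->1 ok
  pos 15: y in {2,3}, choose 3; 1->3 ok
  pos 16: y in {2,3}, choose 2; 3->2 ok
  pos 17: y in {2,3}, choose 2; 2->2 ok
  pos 18: y in {2,3}, choose 2; 2->2 ok
  pos 19: y in {2,3}, choose 2; 2->2 ok
  pos 20: y in {2,3}, choose 2; 2->2 ok
  pos 21: x in {0,1,4}, choose 1; 2->1 ok

0,0,0,4,2,1,2,1,1,2,1,0,4,4,1,3,2,2,2,2,2,1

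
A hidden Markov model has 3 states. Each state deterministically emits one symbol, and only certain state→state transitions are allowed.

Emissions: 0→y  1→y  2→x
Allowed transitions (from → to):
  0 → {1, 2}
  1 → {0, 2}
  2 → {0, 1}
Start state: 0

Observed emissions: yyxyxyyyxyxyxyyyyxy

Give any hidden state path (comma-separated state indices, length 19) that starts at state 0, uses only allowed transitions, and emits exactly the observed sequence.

0,1,2,0,2,1,0,1,2,0,2,0,2,0,1,0,1,2,1

  t0 'y' -> {0,1}, take 0 (start)
  t1 'y' -> {0,1}, take 1 (0->1 ok)
  t2 'x' -> {2}, take 2 (1->2 ok)
  t3 'y' -> {0,1}, take 0 (2->0 ok)
  t4 'x' -> {2}, take 2 (0->2 ok)
  t5 'y' -> {0,1}, take 1 (2->1 ok)
  t6 'y' -> {0,1}, take 0 (1->0 ok)
  t7 'y' -> {0,1}, take 1 (0->1 ok)
  t8 'x' -> {2}, take 2 (1->2 ok)
  t9 'y' -> {0,1}, take 0 (2->0 ok)
  t10 'x' -> {2}, take 2 (0->2 ok)
  t11 'y' -> {0,1}, take 0 (2->0 ok)
  t12 'x' -> {2}, take 2 (0->2 ok)
  t13 'y' -> {0,1}, take 0 (2->0 ok)
  t14 'y' -> {0,1}, take 1 (0->1 ok)
  t15 'y' -> {0,1}, take 0 (1->0 ok)
  t16 'y' -> {0,1}, take 1 (0->1 ok)
  t17 'x' -> {2}, take 2 (1->2 ok)
  t18 'y' -> {0,1}, take 1 (2->1 ok)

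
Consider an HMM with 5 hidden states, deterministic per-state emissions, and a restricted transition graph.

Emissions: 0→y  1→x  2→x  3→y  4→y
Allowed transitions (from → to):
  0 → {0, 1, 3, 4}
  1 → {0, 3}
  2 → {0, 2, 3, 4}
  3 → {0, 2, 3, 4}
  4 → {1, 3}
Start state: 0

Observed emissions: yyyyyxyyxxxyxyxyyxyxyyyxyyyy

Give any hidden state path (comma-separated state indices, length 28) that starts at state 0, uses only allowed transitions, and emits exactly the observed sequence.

  pos 0: y in {0,3,4}, choose 0; start
  pos 1: y in {0,3,4}, choose 3; 0->3 ok
  pos 2: y in {0,3,4}, choose 4; 3->4 ok
  pos 3: y in {0,3,4}, choose 3; 4->3 ok
  pos 4: y in {0,3,4}, choose 4; 3->4 ok
  pos 5: x in {1,2}, choose 1; 4->1 ok
  pos 6: y in {0,3,4}, choose 3; 1->3 ok
  pos 7: y in {0,3,4}, choose 3; 3->3 ok
  pos 8: x in {1,2}, choose 2; 3->2 ok
  pos 9: x in {1,2}, choose 2; 2->2 ok
  pos 10: x in {1,2}, choose 2; 2->2 ok
  pos 11: y in {0,3,4}, choose 4; 2->4 ok
  pos 12: x in {1,2}, choose 1; 4->1 ok
  pos 13: y in {0,3,4}, choose 0; 1->0 ok
  pos 14: x in {1,2}, choose 1; 0->1 ok
  pos 15: y in {0,3,4}, choose 0; 1->0 ok
  pos 16: y in {0,3,4}, choose 0; 0->0 ok
  pos 17: x in {1,2}, choose 1; 0->1 ok
  pos 18: y in {0,3,4}, choose 3; 1->3 ok
  pos 19: x in {1,2}, choose 2; 3->2 ok
  pos 20: y in {0,3,4}, choose 3; 2->3 ok
  pos 21: y in {0,3,4}, choose 4; 3->4 ok
  pos 22: y in {0,3,4}, choose 3; 4->3 ok
  pos 23: x in {1,2}, choose 2; 3->2 ok
  pos 24: y in {0,3,4}, choose 4; 2->4 ok
  pos 25: y in {0,3,4}, choose 3; 4->3 ok
  pos 26: y in {0,3,4}, choose 3; 3->3 ok
  pos 27: y in {0,3,4}, choose 0; 3->0 ok

0,3,4,3,4,1,3,3,2,2,2,4,1,0,1,0,0,1,3,2,3,4,3,2,4,3,3,0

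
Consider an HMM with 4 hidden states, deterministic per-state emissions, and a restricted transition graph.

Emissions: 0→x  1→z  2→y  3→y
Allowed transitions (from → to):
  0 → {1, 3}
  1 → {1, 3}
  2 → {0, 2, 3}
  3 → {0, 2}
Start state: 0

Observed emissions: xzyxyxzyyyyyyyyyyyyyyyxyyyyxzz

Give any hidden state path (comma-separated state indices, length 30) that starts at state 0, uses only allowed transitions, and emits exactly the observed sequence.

  0: obs=x cand={0} pick 0 [start]
  1: obs=z cand={1} pick 1 [0->1 ok]
  2: obs=y cand={2,3} pick 3 [1->3 ok]
  3: obs=x cand={0} pick 0 [3->0 ok]
  4: obs=y cand={2,3} pick 3 [0->3 ok]
  5: obs=x cand={0} pick 0 [3->0 ok]
  6: obs=z cand={1} pick 1 [0->1 ok]
  7: obs=y cand={2,3} pick 3 [1->3 ok]
  8: obs=y cand={2,3} pick 2 [3->2 ok]
  9: obs=y cand={2,3} pick 3 [2->3 ok]
  10: obs=y cand={2,3} pick 2 [3->2 ok]
  11: obs=y cand={2,3} pick 2 [2->2 ok]
  12: obs=y cand={2,3} pick 3 [2->3 ok]
  13: obs=y cand={2,3} pick 2 [3->2 ok]
  14: obs=y cand={2,3} pick 2 [2->2 ok]
  15: obs=y cand={2,3} pick 3 [2->3 ok]
  16: obs=y cand={2,3} pick 2 [3->2 ok]
  17: obs=y cand={2,3} pick 3 [2->3 ok]
  18: obs=y cand={2,3} pick 2 [3->2 ok]
  19: obs=y cand={2,3} pick 3 [2->3 ok]
  20: obs=y cand={2,3} pick 2 [3->2 ok]
  21: obs=y cand={2,3} pick 2 [2->2 ok]
  22: obs=x cand={0} pick 0 [2->0 ok]
  23: obs=y cand={2,3} pick 3 [0->3 ok]
  24: obs=y cand={2,3} pick 2 [3->2 ok]
  25: obs=y cand={2,3} pick 2 [2->2 ok]
  26: obs=y cand={2,3} pick 2 [2->2 ok]
  27: obs=x cand={0} pick 0 [2->0 ok]
  28: obs=z cand={1} pick 1 [0->1 ok]
  29: obs=z cand={1} pick 1 [1->1 ok]

0,1,3,0,3,0,1,3,2,3,2,2,3,2,2,3,2,3,2,3,2,2,0,3,2,2,2,0,1,1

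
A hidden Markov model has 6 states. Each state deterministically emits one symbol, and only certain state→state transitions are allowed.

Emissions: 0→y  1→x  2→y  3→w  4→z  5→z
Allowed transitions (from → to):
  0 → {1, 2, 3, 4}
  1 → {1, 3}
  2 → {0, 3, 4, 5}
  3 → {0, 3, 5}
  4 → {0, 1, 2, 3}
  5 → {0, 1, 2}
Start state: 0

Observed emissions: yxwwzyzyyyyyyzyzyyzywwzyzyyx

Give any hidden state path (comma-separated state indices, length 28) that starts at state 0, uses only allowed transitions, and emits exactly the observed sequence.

  pos 0: y in {0,2}, choose 0; start
  pos 1: x in {1}, choose 1; 0->1 ok
  pos 2: w in {3}, choose 3; 1->3 ok
  pos 3: w in {3}, choose 3; 3->3 ok
  pos 4: z in {4,5}, choose 5; 3->5 ok
  pos 5: y in {0,2}, choose 2; 5->2 ok
  pos 6: z in {4,5}, choose 5; 2->5 ok
  pos 7: y in {0,2}, choose 0; 5->0 ok
  pos 8: y in {0,2}, choose 2; 0->2 ok
  pos 9: y in {0,2}, choose 0; 2->0 ok
  pos 10: y in {0,2}, choose 2; 0->2 ok
  pos 11: y in {0,2}, choose 0; 2->0 ok
  pos 12: y in {0,2}, choose 2; 0->2 ok
  pos 13: z in {4,5}, choose 5; 2->5 ok
  pos 14: y in {0,2}, choose 0; 5->0 ok
  pos 15: z in {4,5}, choose 4; 0->4 ok
  pos 16: y in {0,2}, choose 0; 4->0 ok
  pos 17: y in {0,2}, choose 2; 0->2 ok
  pos 18: z in {4,5}, choose 5; 2->5 ok
  pos 19: y in {0,2}, choose 2; 5->2 ok
  pos 20: w in {3}, choose 3; 2->3 ok
  pos 21: w in {3}, choose 3; 3->3 ok
  pos 22: z in {4,5}, choose 5; 3->5 ok
  pos 23: y in {0,2}, choose 2; 5->2 ok
  pos 24: z in {4,5}, choose 4; 2->4 ok
  pos 25: y in {0,2}, choose 2; 4->2 ok
  pos 26: y in {0,2}, choose 0; 2->0 ok
  pos 27: x in {1}, choose 1; 0->1 ok

0,1,3,3,5,2,5,0,2,0,2,0,2,5,0,4,0,2,5,2,3,3,5,2,4,2,0,1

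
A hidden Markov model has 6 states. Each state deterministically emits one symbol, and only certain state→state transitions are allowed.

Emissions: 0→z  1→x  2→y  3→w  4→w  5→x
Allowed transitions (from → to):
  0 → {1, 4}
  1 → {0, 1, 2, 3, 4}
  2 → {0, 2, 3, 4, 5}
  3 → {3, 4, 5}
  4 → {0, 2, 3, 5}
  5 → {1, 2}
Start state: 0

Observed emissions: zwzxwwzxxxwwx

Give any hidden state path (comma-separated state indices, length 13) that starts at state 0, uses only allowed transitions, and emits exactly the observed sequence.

  [0] z  {0}  => 0  start
  [1] w  {3,4}  => 4  0->4 ok
  [2] z  {0}  => 0  4->0 ok
  [3] x  {1,5}  => 1  0->1 ok
  [4] w  {3,4}  => 3  1->3 ok
  [5] w  {3,4}  => 4  3->4 ok
  [6] z  {0}  => 0  4->0 ok
  [7] x  {1,5}  => 1  0->1 ok
  [8] x  {1,5}  => 1  1->1 ok
  [9] x  {1,5}  => 1  1->1 ok
  [10] w  {3,4}  => 3  1->3 ok
  [11] w  {3,4}  => 4  3->4 ok
  [12] x  {1,5}  => 5  4->5 ok

0,4,0,1,3,4,0,1,1,1,3,4,5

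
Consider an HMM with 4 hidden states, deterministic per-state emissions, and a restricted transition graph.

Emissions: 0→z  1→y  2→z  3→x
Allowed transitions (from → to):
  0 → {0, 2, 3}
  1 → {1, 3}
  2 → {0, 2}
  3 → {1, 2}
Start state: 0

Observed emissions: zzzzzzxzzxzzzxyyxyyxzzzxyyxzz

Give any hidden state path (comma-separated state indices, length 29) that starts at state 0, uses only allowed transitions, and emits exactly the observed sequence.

0,2,2,2,2,0,3,2,0,3,2,2,0,3,1,1,3,1,1,3,2,0,0,3,1,1,3,2,2

  0: obs=z cand={0,2} pick 0 [start]
  1: obs=z cand={0,2} pick 2 [0->2 ok]
  2: obs=z cand={0,2} pick 2 [2->2 ok]
  3: obs=z cand={0,2} pick 2 [2->2 ok]
  4: obs=z cand={0,2} pick 2 [2->2 ok]
  5: obs=z cand={0,2} pick 0 [2->0 ok]
  6: obs=x cand={3} pick 3 [0->3 ok]
  7: obs=z cand={0,2} pick 2 [3->2 ok]
  8: obs=z cand={0,2} pick 0 [2->0 ok]
  9: obs=x cand={3} pick 3 [0->3 ok]
  10: obs=z cand={0,2} pick 2 [3->2 ok]
  11: obs=z cand={0,2} pick 2 [2->2 ok]
  12: obs=z cand={0,2} pick 0 [2->0 ok]
  13: obs=x cand={3} pick 3 [0->3 ok]
  14: obs=y cand={1} pick 1 [3->1 ok]
  15: obs=y cand={1} pick 1 [1->1 ok]
  16: obs=x cand={3} pick 3 [1->3 ok]
  17: obs=y cand={1} pick 1 [3->1 ok]
  18: obs=y cand={1} pick 1 [1->1 ok]
  19: obs=x cand={3} pick 3 [1->3 ok]
  20: obs=z cand={0,2} pick 2 [3->2 ok]
  21: obs=z cand={0,2} pick 0 [2->0 ok]
  22: obs=z cand={0,2} pick 0 [0->0 ok]
  23: obs=x cand={3} pick 3 [0->3 ok]
  24: obs=y cand={1} pick 1 [3->1 ok]
  25: obs=y cand={1} pick 1 [1->1 ok]
  26: obs=x cand={3} pick 3 [1->3 ok]
  27: obs=z cand={0,2} pick 2 [3->2 ok]
  28: obs=z cand={0,2} pick 2 [2->2 ok]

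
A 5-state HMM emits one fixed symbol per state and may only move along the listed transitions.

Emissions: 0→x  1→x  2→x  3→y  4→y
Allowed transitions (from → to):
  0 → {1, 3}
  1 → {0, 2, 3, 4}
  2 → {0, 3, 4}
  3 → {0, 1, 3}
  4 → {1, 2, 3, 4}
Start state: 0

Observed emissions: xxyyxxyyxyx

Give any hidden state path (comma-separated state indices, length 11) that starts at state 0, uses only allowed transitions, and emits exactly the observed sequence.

0,1,3,3,1,2,4,3,1,3,1

  [0] x  {0,1,2}  => 0  start
  [1] x  {0,1,2}  => 1  0->1 ok
  [2] y  {3,4}  => 3  1->3 ok
  [3] y  {3,4}  => 3  3->3 ok
  [4] x  {0,1,2}  => 1  3->1 ok
  [5] x  {0,1,2}  => 2  1->2 ok
  [6] y  {3,4}  => 4  2->4 ok
  [7] y  {3,4}  => 3  4->3 ok
  [8] x  {0,1,2}  => 1  3->1 ok
  [9] y  {3,4}  => 3  1->3 ok
  [10] x  {0,1,2}  => 1  3->1 ok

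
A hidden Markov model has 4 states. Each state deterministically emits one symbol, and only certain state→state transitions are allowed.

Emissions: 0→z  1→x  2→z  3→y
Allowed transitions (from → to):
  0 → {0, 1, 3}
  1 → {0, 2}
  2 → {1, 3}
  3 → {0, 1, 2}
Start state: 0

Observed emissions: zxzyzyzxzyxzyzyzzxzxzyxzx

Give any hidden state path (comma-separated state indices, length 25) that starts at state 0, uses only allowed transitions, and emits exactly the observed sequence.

0,1,2,3,0,3,0,1,0,3,1,0,3,2,3,0,0,1,2,1,2,3,1,2,1

  t0 'z' -> {0,2}, take 0 (start)
  t1 'x' -> {1}, take 1 (0->1 ok)
  t2 'z' -> {0,2}, take 2 (1->2 ok)
  t3 'y' -> {3}, take 3 (2->3 ok)
  t4 'z' -> {0,2}, take 0 (3->0 ok)
  t5 'y' -> {3}, take 3 (0->3 ok)
  t6 'z' -> {0,2}, take 0 (3->0 ok)
  t7 'x' -> {1}, take 1 (0->1 ok)
  t8 'z' -> {0,2}, take 0 (1->0 ok)
  t9 'y' -> {3}, take 3 (0->3 ok)
  t10 'x' -> {1}, take 1 (3->1 ok)
  t11 'z' -> {0,2}, take 0 (1->0 ok)
  t12 'y' -> {3}, take 3 (0->3 ok)
  t13 'z' -> {0,2}, take 2 (3->2 ok)
  t14 'y' -> {3}, take 3 (2->3 ok)
  t15 'z' -> {0,2}, take 0 (3->0 ok)
  t16 'z' -> {0,2}, take 0 (0->0 ok)
  t17 'x' -> {1}, take 1 (0->1 ok)
  t18 'z' -> {0,2}, take 2 (1->2 ok)
  t19 'x' -> {1}, take 1 (2->1 ok)
  t20 'z' -> {0,2}, take 2 (1->2 ok)
  t21 'y' -> {3}, take 3 (2->3 ok)
  t22 'x' -> {1}, take 1 (3->1 ok)
  t23 'z' -> {0,2}, take 2 (1->2 ok)
  t24 'x' -> {1}, take 1 (2->1 ok)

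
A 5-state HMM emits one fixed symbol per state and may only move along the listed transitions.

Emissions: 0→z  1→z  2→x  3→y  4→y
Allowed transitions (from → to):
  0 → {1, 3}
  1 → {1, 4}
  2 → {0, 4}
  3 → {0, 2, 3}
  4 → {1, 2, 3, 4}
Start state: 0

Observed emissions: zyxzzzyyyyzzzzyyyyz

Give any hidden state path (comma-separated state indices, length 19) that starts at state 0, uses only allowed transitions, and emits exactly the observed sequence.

  0: obs=z cand={0,1} pick 0 [start]
  1: obs=y cand={3,4} pick 3 [0->3 ok]
  2: obs=x cand={2} pick 2 [3->2 ok]
  3: obs=z cand={0,1} pick 0 [2->0 ok]
  4: obs=z cand={0,1} pick 1 [0->1 ok]
  5: obs=z cand={0,1} pick 1 [1->1 ok]
  6: obs=y cand={3,4} pick 4 [1->4 ok]
  7: obs=y cand={3,4} pick 4 [4->4 ok]
  8: obs=y cand={3,4} pick 4 [4->4 ok]
  9: obs=y cand={3,4} pick 3 [4->3 ok]
  10: obs=z cand={0,1} pick 0 [3->0 ok]
  11: obs=z cand={0,1} pick 1 [0->1 ok]
  12: obs=z cand={0,1} pick 1 [1->1 ok]
  13: obs=z cand={0,1} pick 1 [1->1 ok]
  14: obs=y cand={3,4} pick 4 [1->4 ok]
  15: obs=y cand={3,4} pick 4 [4->4 ok]
  16: obs=y cand={3,4} pick 4 [4->4 ok]
  17: obs=y cand={3,4} pick 4 [4->4 ok]
  18: obs=z cand={0,1} pick 1 [4->1 ok]

0,3,2,0,1,1,4,4,4,3,0,1,1,1,4,4,4,4,1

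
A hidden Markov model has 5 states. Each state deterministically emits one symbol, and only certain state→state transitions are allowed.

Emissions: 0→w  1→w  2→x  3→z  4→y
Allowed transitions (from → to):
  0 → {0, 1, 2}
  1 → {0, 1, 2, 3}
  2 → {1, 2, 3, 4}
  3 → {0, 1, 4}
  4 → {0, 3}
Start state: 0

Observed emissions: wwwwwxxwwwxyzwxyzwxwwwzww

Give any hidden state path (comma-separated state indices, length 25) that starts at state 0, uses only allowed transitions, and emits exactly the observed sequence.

0,0,1,0,1,2,2,1,1,0,2,4,3,1,2,4,3,1,2,1,0,1,3,0,1

  pos 0: w in {0,1}, choose 0; start
  pos 1: w in {0,1}, choose 0; 0->0 ok
  pos 2: w in {0,1}, choose 1; 0->1 ok
  pos 3: w in {0,1}, choose 0; 1->0 ok
  pos 4: w in {0,1}, choose 1; 0->1 ok
  pos 5: x in {2}, choose 2; 1->2 ok
  pos 6: x in {2}, choose 2; 2->2 ok
  pos 7: w in {0,1}, choose 1; 2->1 ok
  pos 8: w in {0,1}, choose 1; 1->1 ok
  pos 9: w in {0,1}, choose 0; 1->0 ok
  pos 10: x in {2}, choose 2; 0->2 ok
  pos 11: y in {4}, choose 4; 2->4 ok
  pos 12: z in {3}, choose 3; 4->3 ok
  pos 13: w in {0,1}, choose 1; 3->1 ok
  pos 14: x in {2}, choose 2; 1->2 ok
  pos 15: y in {4}, choose 4; 2->4 ok
  pos 16: z in {3}, choose 3; 4->3 ok
  pos 17: w in {0,1}, choose 1; 3->1 ok
  pos 18: x in {2}, choose 2; 1->2 ok
  pos 19: w in {0,1}, choose 1; 2->1 ok
  pos 20: w in {0,1}, choose 0; 1->0 ok
  pos 21: w in {0,1}, choose 1; 0->1 ok
  pos 22: z in {3}, choose 3; 1->3 ok
  pos 23: w in {0,1}, choose 0; 3->0 ok
  pos 24: w in {0,1}, choose 1; 0->1 ok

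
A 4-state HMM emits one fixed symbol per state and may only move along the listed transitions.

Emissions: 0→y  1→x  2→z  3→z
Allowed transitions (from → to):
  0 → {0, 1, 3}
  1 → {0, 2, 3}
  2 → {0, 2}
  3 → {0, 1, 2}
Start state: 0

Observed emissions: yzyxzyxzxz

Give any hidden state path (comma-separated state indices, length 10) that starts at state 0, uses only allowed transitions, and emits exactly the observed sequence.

0,3,0,1,2,0,1,3,1,3

  [0] y  {0}  => 0  start
  [1] z  {2,3}  => 3  0->3 ok
  [2] y  {0}  => 0  3->0 ok
  [3] x  {1}  => 1  0->1 ok
  [4] z  {2,3}  => 2  1->2 ok
  [5] y  {0}  => 0  2->0 ok
  [6] x  {1}  => 1  0->1 ok
  [7] z  {2,3}  => 3  1->3 ok
  [8] x  {1}  => 1  3->1 ok
  [9] z  {2,3}  => 3  1->3 ok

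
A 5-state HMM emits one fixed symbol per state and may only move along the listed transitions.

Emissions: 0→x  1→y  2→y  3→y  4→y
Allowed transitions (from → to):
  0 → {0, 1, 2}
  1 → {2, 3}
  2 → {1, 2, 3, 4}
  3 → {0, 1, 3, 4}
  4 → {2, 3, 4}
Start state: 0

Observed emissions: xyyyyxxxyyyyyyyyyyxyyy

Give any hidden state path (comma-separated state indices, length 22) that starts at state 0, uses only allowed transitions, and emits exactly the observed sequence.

0,2,1,2,3,0,0,0,1,3,1,3,4,3,1,2,4,3,0,2,4,4

  0: obs=x cand={0} pick 0 [start]
  1: obs=y cand={1,2,3,4} pick 2 [0->2 ok]
  2: obs=y cand={1,2,3,4} pick 1 [2->1 ok]
  3: obs=y cand={1,2,3,4} pick 2 [1->2 ok]
  4: obs=y cand={1,2,3,4} pick 3 [2->3 ok]
  5: obs=x cand={0} pick 0 [3->0 ok]
  6: obs=x cand={0} pick 0 [0->0 ok]
  7: obs=x cand={0} pick 0 [0->0 ok]
  8: obs=y cand={1,2,3,4} pick 1 [0->1 ok]
  9: obs=y cand={1,2,3,4} pick 3 [1->3 ok]
  10: obs=y cand={1,2,3,4} pick 1 [3->1 ok]
  11: obs=y cand={1,2,3,4} pick 3 [1->3 ok]
  12: obs=y cand={1,2,3,4} pick 4 [3->4 ok]
  13: obs=y cand={1,2,3,4} pick 3 [4->3 ok]
  14: obs=y cand={1,2,3,4} pick 1 [3->1 ok]
  15: obs=y cand={1,2,3,4} pick 2 [1->2 ok]
  16: obs=y cand={1,2,3,4} pick 4 [2->4 ok]
  17: obs=y cand={1,2,3,4} pick 3 [4->3 ok]
  18: obs=x cand={0} pick 0 [3->0 ok]
  19: obs=y cand={1,2,3,4} pick 2 [0->2 ok]
  20: obs=y cand={1,2,3,4} pick 4 [2->4 ok]
  21: obs=y cand={1,2,3,4} pick 4 [4->4 ok]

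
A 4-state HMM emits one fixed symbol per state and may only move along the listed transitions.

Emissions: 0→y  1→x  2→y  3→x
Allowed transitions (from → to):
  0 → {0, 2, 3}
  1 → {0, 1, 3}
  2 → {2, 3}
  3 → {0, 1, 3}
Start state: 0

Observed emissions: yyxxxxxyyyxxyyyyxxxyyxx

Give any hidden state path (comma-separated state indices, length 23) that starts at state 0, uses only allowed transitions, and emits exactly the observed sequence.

0,2,3,1,3,3,1,0,2,2,3,3,0,2,2,2,3,3,1,0,2,3,1

  t0 'y' -> {0,2}, take 0 (start)
  t1 'y' -> {0,2}, take 2 (0->2 ok)
  t2 'x' -> {1,3}, take 3 (2->3 ok)
  t3 'x' -> {1,3}, take 1 (3->1 ok)
  t4 'x' -> {1,3}, take 3 (1->3 ok)
  t5 'x' -> {1,3}, take 3 (3->3 ok)
  t6 'x' -> {1,3}, take 1 (3->1 ok)
  t7 'y' -> {0,2}, take 0 (1->0 ok)
  t8 'y' -> {0,2}, take 2 (0->2 ok)
  t9 'y' -> {0,2}, take 2 (2->2 ok)
  t10 'x' -> {1,3}, take 3 (2->3 ok)
  t11 'x' -> {1,3}, take 3 (3->3 ok)
  t12 'y' -> {0,2}, take 0 (3->0 ok)
  t13 'y' -> {0,2}, take 2 (0->2 ok)
  t14 'y' -> {0,2}, take 2 (2->2 ok)
  t15 'y' -> {0,2}, take 2 (2->2 ok)
  t16 'x' -> {1,3}, take 3 (2->3 ok)
  t17 'x' -> {1,3}, take 3 (3->3 ok)
  t18 'x' -> {1,3}, take 1 (3->1 ok)
  t19 'y' -> {0,2}, take 0 (1->0 ok)
  t20 'y' -> {0,2}, take 2 (0->2 ok)
  t21 'x' -> {1,3}, take 3 (2->3 ok)
  t22 'x' -> {1,3}, take 1 (3->1 ok)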